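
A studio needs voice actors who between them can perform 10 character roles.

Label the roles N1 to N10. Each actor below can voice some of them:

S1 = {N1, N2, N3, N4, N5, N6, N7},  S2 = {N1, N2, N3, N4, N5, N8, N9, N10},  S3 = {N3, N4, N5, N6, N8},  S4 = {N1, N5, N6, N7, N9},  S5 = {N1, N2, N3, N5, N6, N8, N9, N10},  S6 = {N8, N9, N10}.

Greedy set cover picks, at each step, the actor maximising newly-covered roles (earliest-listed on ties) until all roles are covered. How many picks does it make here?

2

Greedy: pick S2 (covers 8 new) → pick S1 (covers 2 new). Total picks: 2.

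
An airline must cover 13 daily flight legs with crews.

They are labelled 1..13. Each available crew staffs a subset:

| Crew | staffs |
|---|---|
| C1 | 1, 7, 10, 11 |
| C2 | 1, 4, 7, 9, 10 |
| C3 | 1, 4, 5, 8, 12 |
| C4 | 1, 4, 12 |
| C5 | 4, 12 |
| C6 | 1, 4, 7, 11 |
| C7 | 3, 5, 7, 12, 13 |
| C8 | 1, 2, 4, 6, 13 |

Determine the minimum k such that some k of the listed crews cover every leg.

Take {C2, C3, C6, C7, C8}. Their union is {1, 2, 3, 4, 5, 6, 7, 8, 9, 10, 11, 12, 13}, which is all 13 legs.
No 4 of the 8 crews cover everything (all 70 combinations miss at least one leg), so 5 is optimal.

5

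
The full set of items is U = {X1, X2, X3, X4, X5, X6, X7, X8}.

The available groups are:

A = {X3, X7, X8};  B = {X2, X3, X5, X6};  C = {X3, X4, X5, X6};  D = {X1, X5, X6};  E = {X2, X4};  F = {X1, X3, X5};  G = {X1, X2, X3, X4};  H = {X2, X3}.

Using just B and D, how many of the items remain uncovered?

Union of B, D = {X1, X2, X3, X5, X6}.
Not covered: X4, X7, X8 — 3 items.

3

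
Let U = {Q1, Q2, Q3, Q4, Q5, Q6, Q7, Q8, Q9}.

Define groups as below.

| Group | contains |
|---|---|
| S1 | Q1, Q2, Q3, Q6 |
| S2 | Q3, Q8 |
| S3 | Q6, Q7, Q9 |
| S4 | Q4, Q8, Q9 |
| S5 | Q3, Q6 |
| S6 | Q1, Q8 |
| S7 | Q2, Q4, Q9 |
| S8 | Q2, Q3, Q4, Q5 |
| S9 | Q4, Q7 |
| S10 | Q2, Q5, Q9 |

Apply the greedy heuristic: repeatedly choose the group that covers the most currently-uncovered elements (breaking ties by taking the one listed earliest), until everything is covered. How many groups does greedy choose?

4

Greedy: pick S1 (covers 4 new) → pick S4 (covers 3 new) → pick S3 (covers 1 new) → pick S8 (covers 1 new). Total picks: 4.
(The true minimum cover uses only 3 groups, so greedy is not optimal here.)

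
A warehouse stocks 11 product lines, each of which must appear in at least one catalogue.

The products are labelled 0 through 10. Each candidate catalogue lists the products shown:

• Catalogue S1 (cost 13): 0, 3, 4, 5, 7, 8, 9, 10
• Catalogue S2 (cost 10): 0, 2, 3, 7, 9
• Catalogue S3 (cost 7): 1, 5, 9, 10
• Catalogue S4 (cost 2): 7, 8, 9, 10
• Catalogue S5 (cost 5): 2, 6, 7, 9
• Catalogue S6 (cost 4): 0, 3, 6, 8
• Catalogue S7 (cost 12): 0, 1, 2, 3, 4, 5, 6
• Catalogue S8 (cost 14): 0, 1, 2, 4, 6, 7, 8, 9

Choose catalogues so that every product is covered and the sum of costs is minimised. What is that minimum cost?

S4, S7 together cover every product (S4 ∪ S7 = {0, 1, 2, 3, 4, 5, 6, 7, 8, 9, 10}); total cost 2 + 12 = 14.
The greedy pick S4, S6, S7 costs 18; no covering selection beats 14.

14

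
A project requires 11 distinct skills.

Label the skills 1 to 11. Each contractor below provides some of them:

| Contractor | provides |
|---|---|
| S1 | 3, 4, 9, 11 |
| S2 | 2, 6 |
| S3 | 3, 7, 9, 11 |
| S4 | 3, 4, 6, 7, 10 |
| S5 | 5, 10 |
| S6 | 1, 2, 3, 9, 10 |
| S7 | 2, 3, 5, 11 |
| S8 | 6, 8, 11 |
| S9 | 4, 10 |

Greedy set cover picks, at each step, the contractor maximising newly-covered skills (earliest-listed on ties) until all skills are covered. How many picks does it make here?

Greedy: pick S4 (covers 5 new) → pick S6 (covers 3 new) → pick S7 (covers 2 new) → pick S8 (covers 1 new). Total picks: 4.

4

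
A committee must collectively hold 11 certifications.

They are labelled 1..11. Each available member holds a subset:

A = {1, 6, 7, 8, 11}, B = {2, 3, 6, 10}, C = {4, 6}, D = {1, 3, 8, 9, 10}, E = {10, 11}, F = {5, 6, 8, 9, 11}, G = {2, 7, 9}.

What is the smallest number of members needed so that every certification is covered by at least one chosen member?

4

A and B and C and F together: A ∪ B ∪ C ∪ F = {1, 2, 3, 4, 5, 6, 7, 8, 9, 10, 11} — every certification is covered.
No 3 of the 7 members cover everything (all 35 combinations miss at least one certification), so 4 is optimal.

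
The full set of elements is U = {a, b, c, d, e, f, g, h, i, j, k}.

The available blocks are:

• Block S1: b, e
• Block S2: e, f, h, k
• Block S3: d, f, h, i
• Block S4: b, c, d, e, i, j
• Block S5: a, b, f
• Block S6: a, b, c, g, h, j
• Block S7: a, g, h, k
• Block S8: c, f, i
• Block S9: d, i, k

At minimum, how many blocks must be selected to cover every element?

3

S2, S4, and S7 cover everything between them: the union {a, b, c, d, e, f, g, h, i, j, k} is all of U.
No 2 of the 9 blocks cover everything (all 36 combinations miss at least one element), so 3 is optimal.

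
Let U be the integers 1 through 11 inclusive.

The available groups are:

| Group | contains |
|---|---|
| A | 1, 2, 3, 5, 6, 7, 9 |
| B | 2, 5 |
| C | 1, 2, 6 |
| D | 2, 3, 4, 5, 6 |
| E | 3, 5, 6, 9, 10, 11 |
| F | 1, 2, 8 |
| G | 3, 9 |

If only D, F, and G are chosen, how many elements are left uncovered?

Union of D, F, G = {1, 2, 3, 4, 5, 6, 8, 9}.
Not covered: 7, 10, 11 — 3 elements.

3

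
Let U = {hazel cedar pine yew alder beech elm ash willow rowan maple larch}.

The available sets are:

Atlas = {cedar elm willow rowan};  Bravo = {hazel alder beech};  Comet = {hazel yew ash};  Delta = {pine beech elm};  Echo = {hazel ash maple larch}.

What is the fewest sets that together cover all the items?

Atlas, Bravo, Comet, Delta, and Echo cover everything between them: the union {hazel, cedar, pine, yew, alder, beech, elm, ash, willow, rowan, maple, larch} is all of U.
No 4 of the 5 sets cover everything (all 5 combinations miss at least one item), so 5 is optimal.

5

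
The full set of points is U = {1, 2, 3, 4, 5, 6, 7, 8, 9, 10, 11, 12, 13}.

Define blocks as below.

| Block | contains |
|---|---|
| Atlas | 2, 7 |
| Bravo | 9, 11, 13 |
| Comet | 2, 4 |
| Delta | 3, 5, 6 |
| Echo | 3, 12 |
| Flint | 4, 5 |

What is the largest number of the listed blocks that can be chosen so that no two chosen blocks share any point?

4

Atlas, Bravo, Echo, Flint are pairwise disjoint (Atlas={2,7}; Bravo={9,11,13}; Echo={3,12}; Flint={4,5}).
Every remaining block overlaps one of these, and no 5 of the listed blocks are pairwise disjoint, so 4 is the maximum.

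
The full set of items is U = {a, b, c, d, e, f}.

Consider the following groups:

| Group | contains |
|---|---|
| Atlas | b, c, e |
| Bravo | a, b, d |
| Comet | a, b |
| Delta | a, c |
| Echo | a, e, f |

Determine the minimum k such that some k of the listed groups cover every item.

Atlas, Bravo, and Echo cover everything between them: the union {a, b, c, d, e, f} is all of U.
Only Bravo contains d, so Bravo is forced; the remaining 3 items need at least 2 more groups (each remaining group adds at most 2) — so at least 3 groups are needed, and 3 is optimal.

3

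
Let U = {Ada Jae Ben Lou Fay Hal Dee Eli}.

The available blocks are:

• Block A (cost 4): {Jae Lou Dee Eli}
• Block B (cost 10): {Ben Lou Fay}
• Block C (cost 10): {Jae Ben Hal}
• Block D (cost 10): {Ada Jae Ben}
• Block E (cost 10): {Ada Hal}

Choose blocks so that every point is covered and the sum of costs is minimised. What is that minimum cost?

24

A, B, E together cover every point (A ∪ B ∪ E = {Ada, Jae, Ben, Lou, Fay, Hal, Dee, Eli}); total cost 4 + 10 + 10 = 24.
No covering selection has total cost below 24.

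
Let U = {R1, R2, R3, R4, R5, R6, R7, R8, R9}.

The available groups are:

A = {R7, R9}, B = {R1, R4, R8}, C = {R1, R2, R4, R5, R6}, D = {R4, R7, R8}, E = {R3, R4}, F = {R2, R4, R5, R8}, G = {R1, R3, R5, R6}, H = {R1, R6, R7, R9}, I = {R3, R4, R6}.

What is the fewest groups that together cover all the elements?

3

E and F and H together: E ∪ F ∪ H = {R1, R2, R3, R4, R5, R6, R7, R8, R9} — every element is covered.
No 2 of the 9 groups cover everything (all 36 combinations miss at least one element), so 3 is optimal.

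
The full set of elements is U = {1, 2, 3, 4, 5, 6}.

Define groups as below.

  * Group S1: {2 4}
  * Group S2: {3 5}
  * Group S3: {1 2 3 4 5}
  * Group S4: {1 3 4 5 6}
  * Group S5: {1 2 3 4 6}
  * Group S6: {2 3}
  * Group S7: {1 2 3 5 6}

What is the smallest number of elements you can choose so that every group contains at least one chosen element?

2

The 2 elements {2, 5} hit every group.
The groups S1, S2 are pairwise disjoint, so any hitting set needs a separate element for each — at least 2. Hence 2 is optimal.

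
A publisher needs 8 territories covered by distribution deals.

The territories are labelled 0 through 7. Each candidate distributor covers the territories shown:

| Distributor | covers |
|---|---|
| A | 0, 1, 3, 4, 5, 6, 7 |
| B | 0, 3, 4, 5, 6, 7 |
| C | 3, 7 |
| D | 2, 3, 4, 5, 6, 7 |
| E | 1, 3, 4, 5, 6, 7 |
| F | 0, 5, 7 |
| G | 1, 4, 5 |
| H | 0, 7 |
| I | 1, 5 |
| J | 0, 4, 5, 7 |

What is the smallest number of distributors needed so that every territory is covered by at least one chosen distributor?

Take {A, D}. Their union is {0, 1, 2, 3, 4, 5, 6, 7}, which is all 8 territories.
No single distributor has all 8 territories (the largest, A, has 7), so 2 is optimal.

2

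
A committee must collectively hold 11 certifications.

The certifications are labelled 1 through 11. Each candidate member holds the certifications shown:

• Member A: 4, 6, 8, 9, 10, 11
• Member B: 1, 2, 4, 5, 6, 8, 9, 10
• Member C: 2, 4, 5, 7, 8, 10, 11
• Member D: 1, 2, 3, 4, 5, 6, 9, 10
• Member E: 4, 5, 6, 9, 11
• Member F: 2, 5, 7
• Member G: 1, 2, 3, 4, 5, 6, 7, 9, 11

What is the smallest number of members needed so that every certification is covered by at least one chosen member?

A and G together: A ∪ G = {1, 2, 3, 4, 5, 6, 7, 8, 9, 10, 11} — every certification is covered.
No single member has all 11 certifications (the largest, G, has 9), so 2 is optimal.

2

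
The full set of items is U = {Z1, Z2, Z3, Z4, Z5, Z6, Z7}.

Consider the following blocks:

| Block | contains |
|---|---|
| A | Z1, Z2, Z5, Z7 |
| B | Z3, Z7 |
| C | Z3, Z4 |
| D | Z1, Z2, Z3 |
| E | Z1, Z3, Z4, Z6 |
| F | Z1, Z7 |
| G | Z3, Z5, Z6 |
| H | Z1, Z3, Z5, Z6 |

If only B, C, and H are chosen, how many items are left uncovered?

1

Union of B, C, H = {Z1, Z3, Z4, Z5, Z6, Z7}.
Not covered: Z2 — 1 item.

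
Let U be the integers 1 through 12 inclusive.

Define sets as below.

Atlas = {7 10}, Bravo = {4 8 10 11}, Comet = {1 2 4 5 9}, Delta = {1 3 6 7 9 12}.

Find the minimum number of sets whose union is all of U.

Take {Bravo, Comet, Delta}. Their union is {1, 2, 3, 4, 5, 6, 7, 8, 9, 10, 11, 12}, which is all 12 points.
Only Comet contains 2, so Comet is forced; the remaining 7 points need at least 2 more sets (each remaining set adds at most 4) — so at least 3 sets are needed, and 3 is optimal.

3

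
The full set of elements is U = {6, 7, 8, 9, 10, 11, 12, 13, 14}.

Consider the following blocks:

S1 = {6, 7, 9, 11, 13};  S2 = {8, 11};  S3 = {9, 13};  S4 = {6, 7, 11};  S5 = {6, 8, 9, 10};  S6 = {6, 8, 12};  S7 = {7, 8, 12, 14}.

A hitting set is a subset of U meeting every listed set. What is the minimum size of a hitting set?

3

Take H = {6, 8, 9}. Each listed block contains at least one of these, so H is a hitting set of size 3.
No choice of 2 elements meets every block, so 3 is the minimum.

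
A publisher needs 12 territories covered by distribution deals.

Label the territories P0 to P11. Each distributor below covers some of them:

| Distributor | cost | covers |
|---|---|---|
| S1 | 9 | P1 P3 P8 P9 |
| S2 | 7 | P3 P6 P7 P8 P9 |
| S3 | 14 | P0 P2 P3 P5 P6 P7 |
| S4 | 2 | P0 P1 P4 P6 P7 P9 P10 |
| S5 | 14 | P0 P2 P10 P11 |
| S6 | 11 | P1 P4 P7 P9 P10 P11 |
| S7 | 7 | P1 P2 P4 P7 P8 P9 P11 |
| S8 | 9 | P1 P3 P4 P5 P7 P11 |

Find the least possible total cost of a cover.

18

S4, S7, S8 together cover every territory (S4 ∪ S7 ∪ S8 = {P0, P1, P2, P3, P4, P5, P6, P7, P8, P9, P10, P11}); total cost 2 + 7 + 9 = 18.
No covering selection has total cost below 18.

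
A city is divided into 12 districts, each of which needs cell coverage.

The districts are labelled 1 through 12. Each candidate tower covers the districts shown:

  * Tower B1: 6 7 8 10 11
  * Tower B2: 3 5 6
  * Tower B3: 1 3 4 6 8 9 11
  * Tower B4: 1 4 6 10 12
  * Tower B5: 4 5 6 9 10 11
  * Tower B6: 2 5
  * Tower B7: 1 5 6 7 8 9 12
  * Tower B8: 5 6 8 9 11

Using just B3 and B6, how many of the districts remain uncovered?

3

Union of B3, B6 = {1, 2, 3, 4, 5, 6, 8, 9, 11}.
Not covered: 7, 10, 12 — 3 districts.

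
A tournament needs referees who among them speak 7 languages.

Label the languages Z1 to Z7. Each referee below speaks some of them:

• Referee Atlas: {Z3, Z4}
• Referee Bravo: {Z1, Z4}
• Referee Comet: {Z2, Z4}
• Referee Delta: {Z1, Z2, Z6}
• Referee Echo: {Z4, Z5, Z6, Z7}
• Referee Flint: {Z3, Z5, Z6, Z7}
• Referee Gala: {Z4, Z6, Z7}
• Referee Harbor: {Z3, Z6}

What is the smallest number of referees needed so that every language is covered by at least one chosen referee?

Take {Bravo, Delta, Flint}. Their union is {Z1, Z2, Z3, Z4, Z5, Z6, Z7}, which is all 7 languages.
No 2 of the 8 referees cover everything (all 28 combinations miss at least one language), so 3 is optimal.

3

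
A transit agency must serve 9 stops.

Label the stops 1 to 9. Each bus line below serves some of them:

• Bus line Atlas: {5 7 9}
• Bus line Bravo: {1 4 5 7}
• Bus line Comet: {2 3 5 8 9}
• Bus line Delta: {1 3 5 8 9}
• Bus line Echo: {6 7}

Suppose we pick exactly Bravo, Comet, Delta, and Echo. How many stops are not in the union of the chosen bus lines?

Union of Bravo, Comet, Delta, Echo = {1, 2, 3, 4, 5, 6, 7, 8, 9} — that's every stop, so 0 are uncovered.

0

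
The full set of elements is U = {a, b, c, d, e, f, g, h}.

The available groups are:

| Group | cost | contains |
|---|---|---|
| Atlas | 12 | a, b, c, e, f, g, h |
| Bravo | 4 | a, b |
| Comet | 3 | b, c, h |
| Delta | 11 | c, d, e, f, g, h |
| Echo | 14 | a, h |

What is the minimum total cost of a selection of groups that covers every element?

15

Bravo, Delta together cover every element (Bravo ∪ Delta = {a, b, c, d, e, f, g, h}); total cost 4 + 11 = 15.
The greedy pick Comet, Delta, Bravo costs 18; no covering selection beats 15.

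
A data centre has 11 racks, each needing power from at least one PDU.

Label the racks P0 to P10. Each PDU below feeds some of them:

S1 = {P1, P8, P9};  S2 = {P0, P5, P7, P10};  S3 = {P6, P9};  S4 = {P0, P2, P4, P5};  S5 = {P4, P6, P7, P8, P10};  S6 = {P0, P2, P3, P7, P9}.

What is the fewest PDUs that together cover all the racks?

S1 and S4 and S5 and S6 together: S1 ∪ S4 ∪ S5 ∪ S6 = {P0, P1, P2, P3, P4, P5, P6, P7, P8, P9, P10} — every rack is covered.
No 3 of the 6 PDUs cover everything (all 20 combinations miss at least one rack), so 4 is optimal.

4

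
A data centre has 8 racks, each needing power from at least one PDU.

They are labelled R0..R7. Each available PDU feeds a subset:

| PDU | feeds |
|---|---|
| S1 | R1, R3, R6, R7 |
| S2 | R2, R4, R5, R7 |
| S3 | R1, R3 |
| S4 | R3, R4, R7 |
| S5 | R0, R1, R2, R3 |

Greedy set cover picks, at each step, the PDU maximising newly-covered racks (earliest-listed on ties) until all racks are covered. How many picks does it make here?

3

Greedy: pick S1 (covers 4 new) → pick S2 (covers 3 new) → pick S5 (covers 1 new). Total picks: 3.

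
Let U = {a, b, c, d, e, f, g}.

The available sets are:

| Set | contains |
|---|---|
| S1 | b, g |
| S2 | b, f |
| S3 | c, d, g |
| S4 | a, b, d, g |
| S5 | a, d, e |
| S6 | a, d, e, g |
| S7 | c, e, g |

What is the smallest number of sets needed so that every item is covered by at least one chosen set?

3

S2, S3, and S6 cover everything between them: the union {a, b, c, d, e, f, g} is all of U.
Only S2 contains f, so S2 is forced; the remaining 5 items need at least 2 more sets (each remaining set adds at most 4) — so at least 3 sets are needed, and 3 is optimal.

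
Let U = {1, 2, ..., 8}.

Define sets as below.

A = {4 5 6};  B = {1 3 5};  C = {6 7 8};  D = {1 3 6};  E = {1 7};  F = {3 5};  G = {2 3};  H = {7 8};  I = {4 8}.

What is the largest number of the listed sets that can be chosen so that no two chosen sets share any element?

3

A, G, H are pairwise disjoint (A={4,5,6}; G={2,3}; H={7,8}).
Every remaining set overlaps one of these, and no 4 of the listed sets are pairwise disjoint, so 3 is the maximum.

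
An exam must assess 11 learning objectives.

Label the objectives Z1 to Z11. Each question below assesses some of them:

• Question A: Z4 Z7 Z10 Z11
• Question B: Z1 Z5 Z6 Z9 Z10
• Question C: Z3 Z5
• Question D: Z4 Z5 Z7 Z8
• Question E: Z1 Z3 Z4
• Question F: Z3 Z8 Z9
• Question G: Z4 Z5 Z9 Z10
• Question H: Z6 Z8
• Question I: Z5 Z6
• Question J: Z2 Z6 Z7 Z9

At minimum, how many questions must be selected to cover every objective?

A and B and F and J together: A ∪ B ∪ F ∪ J = {Z1, Z2, Z3, Z4, Z5, Z6, Z7, Z8, Z9, Z10, Z11} — every objective is covered.
Only J contains Z2, so J is forced; the remaining 7 objectives need at least 3 more questions (each remaining question adds at most 3) — so at least 4 questions are needed, and 4 is optimal.

4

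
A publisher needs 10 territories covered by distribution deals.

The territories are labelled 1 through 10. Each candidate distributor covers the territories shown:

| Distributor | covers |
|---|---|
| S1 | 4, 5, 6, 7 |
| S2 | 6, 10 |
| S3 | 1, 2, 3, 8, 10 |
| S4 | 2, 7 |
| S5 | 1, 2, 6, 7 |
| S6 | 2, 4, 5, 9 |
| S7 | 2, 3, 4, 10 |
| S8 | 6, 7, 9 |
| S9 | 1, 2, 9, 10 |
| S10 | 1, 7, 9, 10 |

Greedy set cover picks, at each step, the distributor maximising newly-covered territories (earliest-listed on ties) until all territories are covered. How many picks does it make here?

Greedy: pick S3 (covers 5 new) → pick S1 (covers 4 new) → pick S6 (covers 1 new). Total picks: 3.

3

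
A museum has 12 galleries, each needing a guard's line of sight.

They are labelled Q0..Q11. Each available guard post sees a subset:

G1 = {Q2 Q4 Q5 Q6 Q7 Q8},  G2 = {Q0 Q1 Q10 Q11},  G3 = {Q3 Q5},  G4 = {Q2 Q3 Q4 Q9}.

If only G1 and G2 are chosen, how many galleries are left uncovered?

Union of G1, G2 = {Q0, Q1, Q2, Q4, Q5, Q6, Q7, Q8, Q10, Q11}.
Not covered: Q3, Q9 — 2 galleries.

2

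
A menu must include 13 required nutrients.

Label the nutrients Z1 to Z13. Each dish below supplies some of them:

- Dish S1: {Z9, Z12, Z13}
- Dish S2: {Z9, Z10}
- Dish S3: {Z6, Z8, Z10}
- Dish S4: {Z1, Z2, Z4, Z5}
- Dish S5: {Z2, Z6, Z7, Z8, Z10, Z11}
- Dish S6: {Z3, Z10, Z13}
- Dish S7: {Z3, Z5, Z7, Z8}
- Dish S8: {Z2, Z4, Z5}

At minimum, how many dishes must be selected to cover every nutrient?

4

S1 and S4 and S5 and S7 together: S1 ∪ S4 ∪ S5 ∪ S7 = {Z1, Z2, Z3, Z4, Z5, Z6, Z7, Z8, Z9, Z10, Z11, Z12, Z13} — every nutrient is covered.
Only S5 contains Z11, so S5 is forced; the remaining 7 nutrients need at least 3 more dishes (each remaining dish adds at most 3) — so at least 4 dishes are needed, and 4 is optimal.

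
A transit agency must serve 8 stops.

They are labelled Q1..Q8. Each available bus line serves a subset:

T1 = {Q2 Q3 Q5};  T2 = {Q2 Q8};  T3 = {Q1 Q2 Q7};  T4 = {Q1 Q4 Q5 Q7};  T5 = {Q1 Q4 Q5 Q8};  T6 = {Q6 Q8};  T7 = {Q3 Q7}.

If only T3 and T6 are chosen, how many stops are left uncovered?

Union of T3, T6 = {Q1, Q2, Q6, Q7, Q8}.
Not covered: Q3, Q4, Q5 — 3 stops.

3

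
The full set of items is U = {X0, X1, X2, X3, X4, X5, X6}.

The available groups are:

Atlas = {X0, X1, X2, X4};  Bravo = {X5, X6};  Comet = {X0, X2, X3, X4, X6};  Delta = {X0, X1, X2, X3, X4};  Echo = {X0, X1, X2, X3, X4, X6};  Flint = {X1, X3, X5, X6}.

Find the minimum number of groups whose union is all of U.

Bravo and Delta cover everything between them: the union {X0, X1, X2, X3, X4, X5, X6} is all of U.
No single group has all 7 items (the largest, Echo, has 6), so 2 is optimal.

2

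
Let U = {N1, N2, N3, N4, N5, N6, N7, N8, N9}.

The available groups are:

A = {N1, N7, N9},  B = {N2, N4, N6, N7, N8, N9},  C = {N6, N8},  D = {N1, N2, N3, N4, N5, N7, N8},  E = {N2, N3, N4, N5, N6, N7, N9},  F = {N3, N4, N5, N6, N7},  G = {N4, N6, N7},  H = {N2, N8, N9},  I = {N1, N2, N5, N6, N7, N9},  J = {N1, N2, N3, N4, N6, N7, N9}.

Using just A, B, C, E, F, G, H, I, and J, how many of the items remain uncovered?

Union of A, B, C, E, F, G, H, I, J = {N1, N2, N3, N4, N5, N6, N7, N8, N9} — that's every item, so 0 are uncovered.

0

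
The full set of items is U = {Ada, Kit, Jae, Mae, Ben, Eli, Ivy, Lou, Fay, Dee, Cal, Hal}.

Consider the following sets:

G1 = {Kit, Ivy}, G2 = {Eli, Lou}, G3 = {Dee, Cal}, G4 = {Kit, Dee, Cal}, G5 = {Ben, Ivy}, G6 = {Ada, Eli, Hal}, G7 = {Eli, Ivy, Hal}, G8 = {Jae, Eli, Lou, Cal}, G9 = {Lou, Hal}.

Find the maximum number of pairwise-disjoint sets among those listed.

G4, G5, G9 are pairwise disjoint (G4={Kit,Dee,Cal}; G5={Ben,Ivy}; G9={Lou,Hal}).
Every remaining set overlaps one of these, and no 4 of the listed sets are pairwise disjoint, so 3 is the maximum.

3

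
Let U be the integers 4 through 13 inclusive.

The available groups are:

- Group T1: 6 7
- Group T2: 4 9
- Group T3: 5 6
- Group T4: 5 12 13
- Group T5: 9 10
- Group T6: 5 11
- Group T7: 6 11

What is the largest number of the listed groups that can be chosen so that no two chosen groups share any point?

T4, T5, T7 are pairwise disjoint (T4={5,12,13}; T5={9,10}; T7={6,11}).
Every remaining group overlaps one of these, and no 4 of the listed groups are pairwise disjoint, so 3 is the maximum.

3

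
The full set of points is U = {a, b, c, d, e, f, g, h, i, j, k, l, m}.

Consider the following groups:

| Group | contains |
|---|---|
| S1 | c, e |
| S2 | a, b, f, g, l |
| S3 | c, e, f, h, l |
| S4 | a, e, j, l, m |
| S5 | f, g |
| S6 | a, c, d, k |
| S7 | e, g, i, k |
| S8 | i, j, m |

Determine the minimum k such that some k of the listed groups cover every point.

4

S2 and S3 and S6 and S8 together: S2 ∪ S3 ∪ S6 ∪ S8 = {a, b, c, d, e, f, g, h, i, j, k, l, m} — every point is covered.
Only S2 contains b, so S2 is forced; the remaining 8 points need at least 3 more groups (each remaining group adds at most 3) — so at least 4 groups are needed, and 4 is optimal.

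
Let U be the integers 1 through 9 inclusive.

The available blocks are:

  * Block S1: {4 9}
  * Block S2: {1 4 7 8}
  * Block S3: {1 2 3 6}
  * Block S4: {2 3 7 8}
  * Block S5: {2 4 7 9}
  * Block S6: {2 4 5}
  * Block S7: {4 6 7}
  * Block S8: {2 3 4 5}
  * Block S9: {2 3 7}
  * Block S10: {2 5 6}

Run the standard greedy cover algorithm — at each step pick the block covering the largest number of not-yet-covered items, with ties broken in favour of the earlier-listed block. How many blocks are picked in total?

Greedy: pick S2 (covers 4 new) → pick S3 (covers 3 new) → pick S1 (covers 1 new) → pick S6 (covers 1 new). Total picks: 4.

4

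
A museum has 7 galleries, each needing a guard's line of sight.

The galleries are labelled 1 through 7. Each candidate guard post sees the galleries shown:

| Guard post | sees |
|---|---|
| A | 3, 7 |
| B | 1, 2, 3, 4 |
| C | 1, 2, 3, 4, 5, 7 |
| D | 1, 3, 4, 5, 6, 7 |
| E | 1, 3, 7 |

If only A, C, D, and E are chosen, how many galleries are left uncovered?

Union of A, C, D, E = {1, 2, 3, 4, 5, 6, 7} — that's every gallery, so 0 are uncovered.

0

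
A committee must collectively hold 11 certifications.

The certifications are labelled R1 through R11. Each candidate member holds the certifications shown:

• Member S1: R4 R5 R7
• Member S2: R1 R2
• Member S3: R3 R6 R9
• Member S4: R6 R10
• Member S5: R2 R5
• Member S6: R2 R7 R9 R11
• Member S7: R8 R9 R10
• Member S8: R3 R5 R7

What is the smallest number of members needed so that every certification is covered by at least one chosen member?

S1 and S2 and S3 and S6 and S7 together: S1 ∪ S2 ∪ S3 ∪ S6 ∪ S7 = {R1, R2, R3, R4, R5, R6, R7, R8, R9, R10, R11} — every certification is covered.
Only S6 contains R11, so S6 is forced; the remaining 7 certifications need at least 4 more members (each remaining member adds at most 2) — so at least 5 members are needed, and 5 is optimal.

5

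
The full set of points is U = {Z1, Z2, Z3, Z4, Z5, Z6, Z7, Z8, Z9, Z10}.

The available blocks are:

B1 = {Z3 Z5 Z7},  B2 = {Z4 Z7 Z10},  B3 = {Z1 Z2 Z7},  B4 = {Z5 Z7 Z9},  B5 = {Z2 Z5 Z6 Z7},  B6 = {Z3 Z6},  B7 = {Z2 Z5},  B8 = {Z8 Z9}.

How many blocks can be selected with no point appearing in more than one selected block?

4

B2, B6, B7, B8 are pairwise disjoint (B2={Z4,Z7,Z10}; B6={Z3,Z6}; B7={Z2,Z5}; B8={Z8,Z9}).
Every remaining block overlaps one of these, and no 5 of the listed blocks are pairwise disjoint, so 4 is the maximum.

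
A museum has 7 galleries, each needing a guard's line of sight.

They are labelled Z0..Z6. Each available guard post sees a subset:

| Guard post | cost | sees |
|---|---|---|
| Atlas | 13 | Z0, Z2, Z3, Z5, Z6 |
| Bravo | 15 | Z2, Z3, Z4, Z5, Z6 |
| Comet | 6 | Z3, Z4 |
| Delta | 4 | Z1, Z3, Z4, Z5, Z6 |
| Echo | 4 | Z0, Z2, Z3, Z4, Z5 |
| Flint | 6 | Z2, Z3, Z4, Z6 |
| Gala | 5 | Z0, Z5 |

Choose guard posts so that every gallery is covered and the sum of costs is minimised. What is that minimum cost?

8

Delta, Echo together cover every gallery (Delta ∪ Echo = {Z0, Z1, Z2, Z3, Z4, Z5, Z6}); total cost 4 + 4 = 8.
No covering selection has total cost below 8.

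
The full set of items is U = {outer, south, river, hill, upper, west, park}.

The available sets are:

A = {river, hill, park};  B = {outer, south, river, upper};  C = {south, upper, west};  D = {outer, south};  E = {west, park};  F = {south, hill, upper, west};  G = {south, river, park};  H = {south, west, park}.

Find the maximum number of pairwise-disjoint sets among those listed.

2

B, E are pairwise disjoint (B={outer,south,river,upper}; E={west,park}).
Every remaining set overlaps one of these, and no 3 of the listed sets are pairwise disjoint, so 2 is the maximum.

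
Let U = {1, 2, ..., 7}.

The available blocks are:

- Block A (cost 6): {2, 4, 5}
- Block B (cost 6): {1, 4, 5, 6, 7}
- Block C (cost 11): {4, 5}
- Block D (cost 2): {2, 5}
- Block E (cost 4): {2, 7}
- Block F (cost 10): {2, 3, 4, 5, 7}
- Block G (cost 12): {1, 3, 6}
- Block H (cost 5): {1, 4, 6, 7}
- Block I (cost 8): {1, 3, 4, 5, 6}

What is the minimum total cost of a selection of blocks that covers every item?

12

E, I together cover every item (E ∪ I = {1, 2, 3, 4, 5, 6, 7}); total cost 4 + 8 = 12.
The greedy pick D, H, I costs 15; no covering selection beats 12.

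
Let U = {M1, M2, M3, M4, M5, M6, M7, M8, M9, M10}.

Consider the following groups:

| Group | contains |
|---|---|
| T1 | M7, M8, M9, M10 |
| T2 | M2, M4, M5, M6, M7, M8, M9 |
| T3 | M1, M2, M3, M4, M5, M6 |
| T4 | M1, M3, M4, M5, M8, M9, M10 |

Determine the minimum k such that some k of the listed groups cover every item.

2

T1 and T3 cover everything between them: the union {M1, M2, M3, M4, M5, M6, M7, M8, M9, M10} is all of U.
No single group has all 10 items (the largest, T2, has 7), so 2 is optimal.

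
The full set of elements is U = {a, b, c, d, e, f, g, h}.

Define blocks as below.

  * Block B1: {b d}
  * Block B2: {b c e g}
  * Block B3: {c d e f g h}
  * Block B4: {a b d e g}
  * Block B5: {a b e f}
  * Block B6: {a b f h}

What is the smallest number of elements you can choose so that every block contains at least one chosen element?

2

T = {b, d} meets every block (each contains at least one member of T), and |T| = 2.
No single element lies in every block, so at least 2 are needed and 2 is optimal.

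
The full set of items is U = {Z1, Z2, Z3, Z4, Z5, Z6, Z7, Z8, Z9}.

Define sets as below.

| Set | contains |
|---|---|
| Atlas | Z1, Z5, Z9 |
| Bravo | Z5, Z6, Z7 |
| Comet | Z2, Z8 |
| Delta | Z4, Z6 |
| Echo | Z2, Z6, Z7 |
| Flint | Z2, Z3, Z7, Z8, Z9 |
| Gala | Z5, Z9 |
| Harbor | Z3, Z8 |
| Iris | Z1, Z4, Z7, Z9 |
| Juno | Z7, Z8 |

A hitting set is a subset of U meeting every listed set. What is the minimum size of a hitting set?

H = {Z6, Z8, Z9} meets every set (each contains at least one member of H), and |H| = 3.
The sets Atlas, Comet, Delta are pairwise disjoint, so any hitting set needs a separate item for each — at least 3. Hence 3 is optimal.

3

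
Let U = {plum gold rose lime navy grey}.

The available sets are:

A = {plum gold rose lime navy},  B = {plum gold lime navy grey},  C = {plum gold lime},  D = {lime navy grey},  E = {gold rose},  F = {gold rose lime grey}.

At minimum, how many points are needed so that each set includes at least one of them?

2

Take H = {gold, lime}. Each listed set contains at least one of these, so H is a hitting set of size 2.
The sets D, E are pairwise disjoint, so any hitting set needs a separate point for each — at least 2. Hence 2 is optimal.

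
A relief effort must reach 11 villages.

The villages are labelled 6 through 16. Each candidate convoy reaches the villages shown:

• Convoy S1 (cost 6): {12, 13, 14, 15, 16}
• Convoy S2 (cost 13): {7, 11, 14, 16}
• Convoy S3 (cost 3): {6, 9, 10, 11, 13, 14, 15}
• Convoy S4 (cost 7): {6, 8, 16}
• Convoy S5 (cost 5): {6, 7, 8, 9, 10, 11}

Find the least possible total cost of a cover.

S1, S5 together cover every village (S1 ∪ S5 = {6, 7, 8, 9, 10, 11, 12, 13, 14, 15, 16}); total cost 6 + 5 = 11.
The greedy pick S3, S5, S1 costs 14; no covering selection beats 11.

11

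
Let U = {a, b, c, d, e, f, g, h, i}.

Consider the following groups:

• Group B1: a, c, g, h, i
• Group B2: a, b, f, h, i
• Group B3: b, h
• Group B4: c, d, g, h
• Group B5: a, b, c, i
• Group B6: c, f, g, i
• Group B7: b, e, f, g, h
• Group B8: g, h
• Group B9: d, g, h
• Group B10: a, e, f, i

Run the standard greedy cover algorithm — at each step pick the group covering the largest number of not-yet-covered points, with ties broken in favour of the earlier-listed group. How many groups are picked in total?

3

Greedy: pick B1 (covers 5 new) → pick B7 (covers 3 new) → pick B4 (covers 1 new). Total picks: 3.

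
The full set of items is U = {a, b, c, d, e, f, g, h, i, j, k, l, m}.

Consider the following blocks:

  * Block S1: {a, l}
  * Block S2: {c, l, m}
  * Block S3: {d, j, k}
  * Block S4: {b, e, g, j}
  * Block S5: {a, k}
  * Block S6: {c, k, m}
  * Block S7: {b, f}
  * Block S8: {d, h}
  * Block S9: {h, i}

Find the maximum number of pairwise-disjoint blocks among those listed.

4

S1, S4, S6, S9 are pairwise disjoint (S1={a,l}; S4={b,e,g,j}; S6={c,k,m}; S9={h,i}).
Every remaining block overlaps one of these, and no 5 of the listed blocks are pairwise disjoint, so 4 is the maximum.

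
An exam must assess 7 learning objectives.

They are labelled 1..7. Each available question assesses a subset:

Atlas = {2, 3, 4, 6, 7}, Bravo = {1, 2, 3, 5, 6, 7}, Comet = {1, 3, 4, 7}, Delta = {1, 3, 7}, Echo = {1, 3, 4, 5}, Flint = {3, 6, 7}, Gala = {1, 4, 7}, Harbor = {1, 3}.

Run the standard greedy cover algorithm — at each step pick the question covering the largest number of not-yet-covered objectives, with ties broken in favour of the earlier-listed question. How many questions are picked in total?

2

Greedy: pick Bravo (covers 6 new) → pick Atlas (covers 1 new). Total picks: 2.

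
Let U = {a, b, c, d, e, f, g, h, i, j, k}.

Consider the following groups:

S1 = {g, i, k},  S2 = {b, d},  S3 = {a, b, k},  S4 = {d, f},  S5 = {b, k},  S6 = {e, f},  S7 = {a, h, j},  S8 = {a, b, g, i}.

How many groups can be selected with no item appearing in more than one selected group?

S1, S2, S6, S7 are pairwise disjoint (S1={g,i,k}; S2={b,d}; S6={e,f}; S7={a,h,j}).
Every remaining group overlaps one of these, and no 5 of the listed groups are pairwise disjoint, so 4 is the maximum.

4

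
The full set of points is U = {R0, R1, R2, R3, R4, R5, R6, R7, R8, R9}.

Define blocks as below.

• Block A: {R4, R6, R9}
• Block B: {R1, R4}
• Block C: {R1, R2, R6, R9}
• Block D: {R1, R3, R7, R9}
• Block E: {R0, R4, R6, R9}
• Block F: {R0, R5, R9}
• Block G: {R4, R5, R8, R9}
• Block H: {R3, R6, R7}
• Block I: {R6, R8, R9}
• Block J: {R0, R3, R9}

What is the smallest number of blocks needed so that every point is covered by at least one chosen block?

Take {C, D, E, G}. Their union is {R0, R1, R2, R3, R4, R5, R6, R7, R8, R9}, which is all 10 points.
No 3 of the 10 blocks cover everything (all 120 combinations miss at least one point), so 4 is optimal.

4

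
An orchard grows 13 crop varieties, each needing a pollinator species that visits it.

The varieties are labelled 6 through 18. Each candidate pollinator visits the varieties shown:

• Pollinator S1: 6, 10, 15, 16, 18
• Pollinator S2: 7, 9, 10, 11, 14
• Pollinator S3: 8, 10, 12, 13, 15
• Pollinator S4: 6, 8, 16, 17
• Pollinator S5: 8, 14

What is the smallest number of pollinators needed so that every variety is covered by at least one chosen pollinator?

S1 and S2 and S3 and S4 together: S1 ∪ S2 ∪ S3 ∪ S4 = {6, 7, 8, 9, 10, 11, 12, 13, 14, 15, 16, 17, 18} — every variety is covered.
No 3 of the 5 pollinators cover everything (all 10 combinations miss at least one variety), so 4 is optimal.

4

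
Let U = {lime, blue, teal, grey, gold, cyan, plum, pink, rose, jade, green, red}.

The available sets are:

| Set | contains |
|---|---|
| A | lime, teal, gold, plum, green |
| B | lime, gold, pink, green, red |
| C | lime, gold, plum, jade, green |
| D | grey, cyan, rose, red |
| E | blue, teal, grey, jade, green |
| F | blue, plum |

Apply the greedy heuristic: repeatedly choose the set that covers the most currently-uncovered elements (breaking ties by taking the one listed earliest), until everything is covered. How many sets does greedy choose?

Greedy: pick A (covers 5 new) → pick D (covers 4 new) → pick E (covers 2 new) → pick B (covers 1 new). Total picks: 4.

4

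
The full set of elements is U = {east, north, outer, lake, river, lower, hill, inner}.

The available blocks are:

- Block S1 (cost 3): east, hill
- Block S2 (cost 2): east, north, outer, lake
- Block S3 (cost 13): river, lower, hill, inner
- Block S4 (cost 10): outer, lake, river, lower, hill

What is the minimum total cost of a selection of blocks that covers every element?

15

S2, S3 together cover every element (S2 ∪ S3 = {east, north, outer, lake, river, lower, hill, inner}); total cost 2 + 13 = 15.
The greedy pick S2, S1, S3 costs 18; no covering selection beats 15.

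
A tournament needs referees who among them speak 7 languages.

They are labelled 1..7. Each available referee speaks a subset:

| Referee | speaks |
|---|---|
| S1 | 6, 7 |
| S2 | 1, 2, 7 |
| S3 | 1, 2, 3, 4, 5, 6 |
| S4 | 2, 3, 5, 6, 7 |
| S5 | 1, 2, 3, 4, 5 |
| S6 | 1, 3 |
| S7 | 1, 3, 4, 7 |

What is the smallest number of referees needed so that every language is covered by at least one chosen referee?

Take {S1, S3}. Their union is {1, 2, 3, 4, 5, 6, 7}, which is all 7 languages.
No single referee has all 7 languages (the largest, S3, has 6), so 2 is optimal.

2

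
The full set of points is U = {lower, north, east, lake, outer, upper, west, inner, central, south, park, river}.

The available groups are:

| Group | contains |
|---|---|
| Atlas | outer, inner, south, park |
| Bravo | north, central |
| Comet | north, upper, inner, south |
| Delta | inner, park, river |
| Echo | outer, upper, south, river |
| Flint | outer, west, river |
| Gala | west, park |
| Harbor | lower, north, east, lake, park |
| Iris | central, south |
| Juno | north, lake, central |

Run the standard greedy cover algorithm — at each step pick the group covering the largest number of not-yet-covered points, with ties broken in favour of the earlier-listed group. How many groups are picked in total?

5

Greedy: pick Harbor (covers 5 new) → pick Echo (covers 4 new) → pick Atlas (covers 1 new) → pick Bravo (covers 1 new) → pick Flint (covers 1 new). Total picks: 5.
(The true minimum cover uses only 4 groups, so greedy is not optimal here.)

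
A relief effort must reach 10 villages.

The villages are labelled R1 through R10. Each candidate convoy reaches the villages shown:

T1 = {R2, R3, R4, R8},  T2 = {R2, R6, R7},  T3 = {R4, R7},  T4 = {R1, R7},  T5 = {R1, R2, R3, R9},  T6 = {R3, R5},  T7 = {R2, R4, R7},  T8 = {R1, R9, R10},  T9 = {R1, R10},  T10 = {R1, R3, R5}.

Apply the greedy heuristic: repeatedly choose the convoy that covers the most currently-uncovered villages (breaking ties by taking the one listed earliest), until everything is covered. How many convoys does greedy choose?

Greedy: pick T1 (covers 4 new) → pick T8 (covers 3 new) → pick T2 (covers 2 new) → pick T6 (covers 1 new). Total picks: 4.

4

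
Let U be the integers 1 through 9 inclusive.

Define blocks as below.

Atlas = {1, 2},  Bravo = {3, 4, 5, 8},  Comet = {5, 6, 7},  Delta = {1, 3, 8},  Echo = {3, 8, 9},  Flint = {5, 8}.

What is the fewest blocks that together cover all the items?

4

Take {Atlas, Bravo, Comet, Echo}. Their union is {1, 2, 3, 4, 5, 6, 7, 8, 9}, which is all 9 items.
Only Bravo contains 4, so Bravo is forced; the remaining 5 items need at least 3 more blocks (each remaining block adds at most 2) — so at least 4 blocks are needed, and 4 is optimal.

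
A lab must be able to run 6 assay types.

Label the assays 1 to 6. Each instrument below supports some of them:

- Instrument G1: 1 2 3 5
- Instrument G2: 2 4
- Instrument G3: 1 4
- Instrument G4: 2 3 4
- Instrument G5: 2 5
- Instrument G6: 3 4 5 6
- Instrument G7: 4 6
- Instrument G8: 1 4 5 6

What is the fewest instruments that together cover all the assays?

2

Take {G1, G8}. Their union is {1, 2, 3, 4, 5, 6}, which is all 6 assays.
No single instrument has all 6 assays (the largest, G1, has 4), so 2 is optimal.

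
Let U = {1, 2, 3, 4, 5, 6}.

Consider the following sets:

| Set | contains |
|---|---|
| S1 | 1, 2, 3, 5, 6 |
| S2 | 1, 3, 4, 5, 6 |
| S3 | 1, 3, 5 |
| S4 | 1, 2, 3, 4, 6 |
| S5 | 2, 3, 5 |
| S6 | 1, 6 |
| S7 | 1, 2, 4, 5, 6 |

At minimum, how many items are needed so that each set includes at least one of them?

2

The 2 items {1, 5} hit every set.
The sets S5, S6 are pairwise disjoint, so any hitting set needs a separate item for each — at least 2. Hence 2 is optimal.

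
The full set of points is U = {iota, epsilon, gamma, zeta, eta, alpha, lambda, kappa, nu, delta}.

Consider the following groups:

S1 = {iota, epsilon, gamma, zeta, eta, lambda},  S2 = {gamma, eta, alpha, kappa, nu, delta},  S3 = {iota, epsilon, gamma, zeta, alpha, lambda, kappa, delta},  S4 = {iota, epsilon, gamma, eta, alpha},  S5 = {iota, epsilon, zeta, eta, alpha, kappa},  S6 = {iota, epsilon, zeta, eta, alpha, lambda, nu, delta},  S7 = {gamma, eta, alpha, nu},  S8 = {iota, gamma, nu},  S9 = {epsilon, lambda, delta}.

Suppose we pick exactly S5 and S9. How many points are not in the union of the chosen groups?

Union of S5, S9 = {iota, epsilon, zeta, eta, alpha, lambda, kappa, delta}.
Not covered: gamma, nu — 2 points.

2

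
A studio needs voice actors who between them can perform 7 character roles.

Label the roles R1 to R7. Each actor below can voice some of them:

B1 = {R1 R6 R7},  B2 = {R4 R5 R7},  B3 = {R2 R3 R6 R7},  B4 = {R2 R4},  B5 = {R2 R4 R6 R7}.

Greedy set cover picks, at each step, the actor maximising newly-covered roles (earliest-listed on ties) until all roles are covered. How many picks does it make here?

Greedy: pick B3 (covers 4 new) → pick B2 (covers 2 new) → pick B1 (covers 1 new). Total picks: 3.

3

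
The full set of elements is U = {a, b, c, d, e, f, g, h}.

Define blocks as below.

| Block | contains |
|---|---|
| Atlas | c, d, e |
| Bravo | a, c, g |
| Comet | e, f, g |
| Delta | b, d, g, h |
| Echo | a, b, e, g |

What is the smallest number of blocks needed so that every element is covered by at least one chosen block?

3

Take {Bravo, Comet, Delta}. Their union is {a, b, c, d, e, f, g, h}, which is all 8 elements.
Only Comet contains f, so Comet is forced; the remaining 5 elements need at least 2 more blocks (each remaining block adds at most 3) — so at least 3 blocks are needed, and 3 is optimal.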